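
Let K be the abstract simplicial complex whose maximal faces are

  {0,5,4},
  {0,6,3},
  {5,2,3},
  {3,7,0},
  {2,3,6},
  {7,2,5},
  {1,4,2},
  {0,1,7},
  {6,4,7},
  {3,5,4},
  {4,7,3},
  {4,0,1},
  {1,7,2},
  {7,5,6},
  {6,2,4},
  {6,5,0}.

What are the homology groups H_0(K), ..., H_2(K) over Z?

H_0 = Z,  H_1 = Z^2,  H_2 = Z.

We work with the vertex ordering 0 < 1 < 2 < 3 < 4 < 5 < 6 < 7. The simplices of K, each written with vertices in increasing order, are:

  0-simplices (8): [0], [1], [2], [3], [4], [5], [6], [7]
  1-simplices (24): (24 of them)
  2-simplices (16): [0,1,4], [0,1,7], [0,3,6], [0,3,7], [0,4,5], [0,5,6], [1,2,4], [1,2,7], [2,3,5], [2,3,6], [2,4,6], [2,5,7], [3,4,5], [3,4,7], [4,6,7], [5,6,7]

so the chain groups are C_0 ≅ Z^8, C_1 ≅ Z^24, C_2 ≅ Z^16.

The boundary map ∂_1: C_1 → C_0 is given by ∂[p,q] = [q] − [p].
The 8×24 boundary matrix has rank 7 and Smith normal form diag(1,1,1,1,1,1,1).

∂_2: C_2 → C_1 acts by ∂[p,q,r] = [q,r] − [p,r] + [p,q]. For instance
  ∂[2,3,6] = [3,6] − [2,6] + [2,3],
  ∂[2,3,5] = [3,5] − [2,5] + [2,3].
As a 24×16 matrix over Z this has rank 15, with invariant factors (1,1,1,1,1,1,1,1,1,1,1,1,1,1,1).

Reading off H_k = ker ∂_k / im ∂_{k+1}:

  H_0: rank C_0 − rank ∂_1 = 8 − 7 = 1, and the invariant factors of ∂_1 are all 1, so H_0 = Z.
  H_1: rank ker ∂_1 − rank ∂_2 = (24 − 7) − 15 = 2, and the invariant factors of ∂_2 are all 1, so H_1 = Z^2.
  H_2: rank ker ∂_2 − rank ∂_3 = (16 − 15) − 0 = 1, and there is no ∂_3, so H_2 = Z.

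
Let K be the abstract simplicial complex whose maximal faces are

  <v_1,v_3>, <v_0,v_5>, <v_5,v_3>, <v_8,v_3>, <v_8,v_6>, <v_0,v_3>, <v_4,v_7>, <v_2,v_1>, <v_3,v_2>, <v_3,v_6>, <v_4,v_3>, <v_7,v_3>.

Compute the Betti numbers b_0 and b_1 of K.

Take the total order v_0 < v_1 < v_2 < v_3 < v_4 < v_5 < v_6 < v_7 < v_8 on the vertex set. Then K (dimension 1) consists of the simplices:

  0-simplices (9): [v_0], [v_1], [v_2], [v_3], [v_4], [v_5], [v_6], [v_7], [v_8]
  1-simplices (12): [v_0,v_3], [v_0,v_5], [v_1,v_2], [v_1,v_3], [v_2,v_3], [v_3,v_4], [v_3,v_5], [v_3,v_6], [v_3,v_7], [v_3,v_8], [v_4,v_7], [v_6,v_8]

giving chain groups C_0 ≅ Z^9, C_1 ≅ Z^12.

Boundary ∂_1: C_1 → C_0 maps an edge to its endpoints' difference, ∂[p,q] = q − p. For instance
  ∂[v_0,v_3] = [v_3] − [v_0].
The resulting 9×12 matrix has rank 8, and its Smith normal form has invariant factors (1,1,1,1,1,1,1,1).

Reading off H_k = ker ∂_k / im ∂_{k+1}:

  H_0: rank C_0 − rank ∂_1 = 9 − 8 = 1, and the invariant factors of ∂_1 are all 1, so H_0 ≅ Z.
  H_1: rank ker ∂_1 − rank ∂_2 = (12 − 8) − 0 = 4, and there is no ∂_2, so H_1 ≅ Z^4.

As a check, the Euler characteristic is 9 − 12 = -3, which agrees with 1 − 4 = -3.
(K is a triangulation of a wedge of 4 circles.)

Hence the Betti numbers are b_0 = 1, b_1 = 4.

b_0 = 1, b_1 = 4.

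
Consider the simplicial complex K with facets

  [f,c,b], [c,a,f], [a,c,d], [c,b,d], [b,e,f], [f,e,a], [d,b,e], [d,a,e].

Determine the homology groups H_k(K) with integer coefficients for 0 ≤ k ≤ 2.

Fix the vertex order a < b < c < d < e < f and write every simplex with vertices in increasing order. Then dim K = 2 and the simplices of K are:

  0-simplices (6): a, b, c, d, e, f
  1-simplices (12): ac, ad, ae, af, bc, bd, be, bf, cd, cf, de, ef
  2-simplices (8): acd, acf, ade, aef, bcd, bcf, bde, bef

Hence C_0 ≅ Z^6, C_1 ≅ Z^12, C_2 ≅ Z^8.

∂_1: C_1 → C_0 is given by ∂[p,q] = [q] − [p]. For instance
  ∂bf = f − b.
As a 6×12 matrix over Z this has rank 5, with invariant factors (1,1,1,1,1).

∂_2: C_2 → C_1 sends each 2-simplex [p,q,r] to [q,r] − [p,r] + [p,q]. For instance
  ∂ade = de − ae + ad,
  ∂bcd = cd − bd + bc.
As a 12×8 matrix over Z this has rank 7, with invariant factors (1,1,1,1,1,1,1).

From H_k ≅ ker(∂_k) / im(∂_{k+1}) we obtain:

  H_0: rank C_0 − rank ∂_1 = 6 − 5 = 1, and the invariant factors of ∂_1 are all 1, so H_0 = Z.
  H_1: rank ker ∂_1 − rank ∂_2 = (12 − 5) − 7 = 0, and the invariant factors of ∂_2 are all 1, so H_1 = 0.
  H_2: rank ker ∂_2 − rank ∂_3 = (8 − 7) − 0 = 1, and there is no ∂_3, so H_2 = Z.

As a check, the Euler characteristic is 6 − 12 + 8 = 2, which agrees with 1 − 0 + 1 = 2.

H_0 ≅ Z,  H_1 = 0,  H_2 ≅ Z.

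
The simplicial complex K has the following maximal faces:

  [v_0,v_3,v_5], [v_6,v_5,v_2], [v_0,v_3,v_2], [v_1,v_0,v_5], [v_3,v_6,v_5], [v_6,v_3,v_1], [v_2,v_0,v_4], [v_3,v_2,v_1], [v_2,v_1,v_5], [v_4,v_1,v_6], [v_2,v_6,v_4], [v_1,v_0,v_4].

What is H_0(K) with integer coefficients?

Fix the vertex order v_0 < v_1 < v_2 < v_3 < v_4 < v_5 < v_6 and write every simplex with vertices in increasing order. Then dim K = 2 and the simplices of K are:

  0-simplices (7): [v_0], [v_1], [v_2], [v_3], [v_4], [v_5], [v_6]
  1-simplices (18): (18 of them)
  2-simplices (12): (12 of them)

giving chain groups C_0 ≅ Z^7, C_1 ≅ Z^18, C_2 ≅ Z^12.

Boundary ∂_1: C_1 → C_0 maps an edge to its endpoints' difference, ∂[p,q] = q − p. For instance
  ∂[v_0,v_5] = [v_5] − [v_0].
The resulting 7×18 matrix has rank 6, and its Smith normal form has invariant factors (1,1,1,1,1,1).

Boundary ∂_2: C_2 → C_1 maps a triangle to the signed sum of its edges. For instance
  ∂[v_0,v_1,v_4] = [v_1,v_4] − [v_0,v_4] + [v_0,v_1],
  ∂[v_1,v_3,v_6] = [v_3,v_6] − [v_1,v_6] + [v_1,v_3].
The 18×12 boundary matrix has rank 12 and Smith normal form diag(1,1,1,1,1,1,1,1,1,1,1,2).

Now H_k = ker ∂_k / im ∂_{k+1}, so:

  H_0: rank C_0 − rank ∂_1 = 7 − 6 = 1, and the invariant factors of ∂_1 are all 1, so H_0 = Z.

H_0 ≅ Z.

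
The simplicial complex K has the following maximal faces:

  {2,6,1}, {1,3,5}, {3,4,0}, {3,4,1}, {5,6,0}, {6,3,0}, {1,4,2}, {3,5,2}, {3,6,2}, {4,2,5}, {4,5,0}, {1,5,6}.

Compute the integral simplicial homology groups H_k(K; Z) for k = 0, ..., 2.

Fix the vertex order 0 < 1 < 2 < 3 < 4 < 5 < 6 and write every simplex with vertices in increasing order. Then dim K = 2 and the simplices of K are:

  0-simplices (7): [0], [1], [2], [3], [4], [5], [6]
  1-simplices (18): [0,3], [0,4], [0,5], [0,6], [1,2], [1,3], [1,4], [1,5], [1,6], [2,3], [2,4], [2,5], [2,6], [3,4], [3,5], [3,6], [4,5], [5,6]
  2-simplices (12): [0,3,4], [0,3,6], [0,4,5], [0,5,6], [1,2,4], [1,2,6], [1,3,4], [1,3,5], [1,5,6], [2,3,5], [2,3,6], [2,4,5]

Hence C_0 ≅ Z^7, C_1 ≅ Z^18, C_2 ≅ Z^12.

∂_1: C_1 → C_0 sends each edge [p,q] (with p < q) to q − p. For instance
  ∂[1,5] = [5] − [1].
This gives a 7×18 integer matrix of rank 6; reducing to Smith normal form yields diagonal entries (1,1,1,1,1,1).

Boundary ∂_2: C_2 → C_1 acts by ∂[p,q,r] = [q,r] − [p,r] + [p,q]. For instance
  ∂[0,3,4] = [3,4] − [0,4] + [0,3],
  ∂[0,5,6] = [5,6] − [0,6] + [0,5].
As a 18×12 matrix over Z this has rank 12, with invariant factors (1,1,1,1,1,1,1,1,1,1,1,2).

From H_k ≅ ker(∂_k) / im(∂_{k+1}) we obtain:

  H_0: rank C_0 − rank ∂_1 = 7 − 6 = 1, and the invariant factors of ∂_1 are all 1, so H_0 ≅ Z.
  H_1: rank ker ∂_1 − rank ∂_2 = (18 − 6) − 12 = 0, and ∂_2 has invariant factor 2 > 1, so H_1 ≅ Z/2Z.
  H_2: rank ker ∂_2 − rank ∂_3 = (12 − 12) − 0 = 0, and there is no ∂_3, so H_2 ≅ 0.

As a check, the Euler characteristic is 7 − 18 + 12 = 1, which agrees with 1 − 0 + 0 = 1.
(K is a triangulation of the real projective plane RP^2.)

H_0 ≅ Z,  H_1 ≅ Z/2Z,  H_2 = 0.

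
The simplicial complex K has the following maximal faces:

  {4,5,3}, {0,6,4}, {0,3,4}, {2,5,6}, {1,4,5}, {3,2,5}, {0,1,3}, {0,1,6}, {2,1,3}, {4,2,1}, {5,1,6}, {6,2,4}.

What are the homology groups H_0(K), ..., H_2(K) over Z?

Fix the vertex order 0 < 1 < 2 < 3 < 4 < 5 < 6 and write every simplex with vertices in increasing order. Then dim K = 2 and the simplices of K are:

  0-simplices (7): [0], [1], [2], [3], [4], [5], [6]
  1-simplices (18): [0,1], [0,3], [0,4], [0,6], [1,2], [1,3], [1,4], [1,5], [1,6], [2,3], [2,4], [2,5], [2,6], [3,4], [3,5], [4,5], [4,6], [5,6]
  2-simplices (12): [0,1,3], [0,1,6], [0,3,4], [0,4,6], [1,2,3], [1,2,4], [1,4,5], [1,5,6], [2,3,5], [2,4,6], [2,5,6], [3,4,5]

Hence C_0 ≅ Z^7, C_1 ≅ Z^18, C_2 ≅ Z^12.

Boundary ∂_1: C_1 → C_0 maps an edge to its endpoints' difference, ∂[p,q] = q − p. For instance
  ∂[2,5] = [5] − [2].
The resulting 7×18 matrix has rank 6, and its Smith normal form has invariant factors (1,1,1,1,1,1).

The boundary map ∂_2: C_2 → C_1 sends each 2-simplex [p,q,r] to [q,r] − [p,r] + [p,q]. For instance
  ∂[2,3,5] = [3,5] − [2,5] + [2,3],
  ∂[0,1,6] = [1,6] − [0,6] + [0,1].
The 18×12 boundary matrix has rank 12 and Smith normal form diag(1,1,1,1,1,1,1,1,1,1,1,2).

Now H_k = ker ∂_k / im ∂_{k+1}, so:

  H_0: rank C_0 − rank ∂_1 = 7 − 6 = 1, and the invariant factors of ∂_1 are all 1, so H_0 = Z.
  H_1: rank ker ∂_1 − rank ∂_2 = (18 − 6) − 12 = 0, and ∂_2 has invariant factor 2 > 1, so H_1 = Z_2.
  H_2: rank ker ∂_2 − rank ∂_3 = (12 − 12) − 0 = 0, and there is no ∂_3, so H_2 = 0.

As a check, the Euler characteristic is 7 − 18 + 12 = 1, which agrees with 1 − 0 + 0 = 1.

H_0 ≅ Z,  H_1 ≅ Z_2,  H_2 = 0.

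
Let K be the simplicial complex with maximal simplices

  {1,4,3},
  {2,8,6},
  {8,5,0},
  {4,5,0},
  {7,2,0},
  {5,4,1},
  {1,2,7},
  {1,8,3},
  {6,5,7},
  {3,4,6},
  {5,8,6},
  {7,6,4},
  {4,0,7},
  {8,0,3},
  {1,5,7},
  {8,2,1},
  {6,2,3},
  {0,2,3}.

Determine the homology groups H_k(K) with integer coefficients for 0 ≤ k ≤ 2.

Fix the vertex order 0 < 1 < 2 < 3 < 4 < 5 < 6 < 7 < 8 and write every simplex with vertices in increasing order. Then dim K = 2 and the simplices of K are:

  0-simplices (9): [0], [1], [2], [3], [4], [5], [6], [7], [8]
  1-simplices (27): (27 of them)
  2-simplices (18): [0,2,3], [0,2,7], [0,3,8], [0,4,5], [0,4,7], [0,5,8], [1,2,7], [1,2,8], [1,3,4], [1,3,8], [1,4,5], [1,5,7], [2,3,6], [2,6,8], [3,4,6], [4,6,7], [5,6,7], [5,6,8]

so the chain groups are C_0 ≅ Z^9, C_1 ≅ Z^27, C_2 ≅ Z^18.

The boundary map ∂_1: C_1 → C_0 maps an edge to its endpoints' difference, ∂[p,q] = q − p. For instance
  ∂[3,8] = [8] − [3].
The 9×27 boundary matrix has rank 8 and Smith normal form diag(1,1,1,1,1,1,1,1).

The boundary map ∂_2: C_2 → C_1 sends each 2-simplex [p,q,r] to [q,r] − [p,r] + [p,q]. For instance
  ∂[1,5,7] = [5,7] − [1,7] + [1,5],
  ∂[4,6,7] = [6,7] − [4,7] + [4,6].
As a 27×18 matrix over Z this has rank 18, with invariant factors (1,1,1,1,1,1,1,1,1,1,1,1,1,1,1,1,1,2).

Computing H_k = (kernel of ∂_k) / (image of ∂_{k+1}):

  H_0: rank C_0 − rank ∂_1 = 9 − 8 = 1, and the invariant factors of ∂_1 are all 1, so H_0 ≅ Z.
  H_1: rank ker ∂_1 − rank ∂_2 = (27 − 8) − 18 = 1, and ∂_2 has invariant factor 2 > 1, so H_1 ≅ Z ⊕ Z/2Z.
  H_2: rank ker ∂_2 − rank ∂_3 = (18 − 18) − 0 = 0, and there is no ∂_3, so H_2 ≅ 0.

As a check, the Euler characteristic is 9 − 27 + 18 = 0, which agrees with 1 − 1 + 0 = 0.
(K is a triangulation of the Klein bottle.)

H_0 = Z,  H_1 = Z ⊕ Z/2Z,  H_2 = 0.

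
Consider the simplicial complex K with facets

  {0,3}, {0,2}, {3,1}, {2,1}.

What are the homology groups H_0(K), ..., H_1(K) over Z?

H_0 ≅ Z,  H_1 ≅ Z.

K has 4 vertices, 4 edges.
rank ∂_0 = 0, rank ∂_1 = 3 ⇒ b_0 = 4 − 0 − 3 = 1; all invariant factors of ∂_1 are 1 so no torsion. So H_0 ≅ Z.
rank ∂_1 = 3, rank ∂_2 = 0 ⇒ b_1 = 4 − 3 − 0 = 1. So H_1 ≅ Z.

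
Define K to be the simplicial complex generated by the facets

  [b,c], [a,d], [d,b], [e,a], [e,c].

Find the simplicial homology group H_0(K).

H_0 ≅ Z.

We work with the vertex ordering a < b < c < d < e. The simplices of K, each written with vertices in increasing order, are:

  0-simplices (5): a, b, c, d, e
  1-simplices (5): ad, ae, bc, bd, ce

Hence C_0 ≅ Z^5, C_1 ≅ Z^5.

∂_1: C_1 → C_0 is given by ∂[p,q] = [q] − [p].
The 5×5 boundary matrix has rank 4 and Smith normal form diag(1,1,1,1).

Now H_k = ker ∂_k / im ∂_{k+1}, so:

  H_0: rank C_0 − rank ∂_1 = 5 − 4 = 1, and the invariant factors of ∂_1 are all 1, so H_0 ≅ Z.

(K is a triangulation of the circle S^1.)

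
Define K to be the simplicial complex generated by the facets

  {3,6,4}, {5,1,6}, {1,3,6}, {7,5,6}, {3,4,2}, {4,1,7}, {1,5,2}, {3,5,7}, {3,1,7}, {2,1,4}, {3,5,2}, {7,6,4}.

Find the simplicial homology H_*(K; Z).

H_0 = Z,  H_1 = Z/2,  H_2 = 0.

We work with the vertex ordering 1 < 2 < 3 < 4 < 5 < 6 < 7. The simplices of K, each written with vertices in increasing order, are:

  0-simplices (7): [1], [2], [3], [4], [5], [6], [7]
  1-simplices (18): [1,2], [1,3], [1,4], [1,5], [1,6], [1,7], [2,3], [2,4], [2,5], [3,4], [3,5], [3,6], [3,7], [4,6], [4,7], [5,6], [5,7], [6,7]
  2-simplices (12): [1,2,4], [1,2,5], [1,3,6], [1,3,7], [1,4,7], [1,5,6], [2,3,4], [2,3,5], [3,4,6], [3,5,7], [4,6,7], [5,6,7]

so the chain groups are C_0 ≅ Z^7, C_1 ≅ Z^18, C_2 ≅ Z^12.

The boundary map ∂_1: C_1 → C_0 is given by ∂[p,q] = [q] − [p]. For instance
  ∂[3,6] = [6] − [3].
As a 7×18 matrix over Z this has rank 6, with invariant factors (1,1,1,1,1,1).

Boundary ∂_2: C_2 → C_1 sends each 2-simplex [p,q,r] to [q,r] − [p,r] + [p,q]. For instance
  ∂[1,5,6] = [5,6] − [1,6] + [1,5],
  ∂[2,3,4] = [3,4] − [2,4] + [2,3].
This gives a 18×12 integer matrix of rank 12; reducing to Smith normal form yields diagonal entries (1,1,1,1,1,1,1,1,1,1,1,2).

From H_k ≅ ker(∂_k) / im(∂_{k+1}) we obtain:

  H_0: rank C_0 − rank ∂_1 = 7 − 6 = 1, and the invariant factors of ∂_1 are all 1, so H_0 = Z.
  H_1: rank ker ∂_1 − rank ∂_2 = (18 − 6) − 12 = 0, and ∂_2 has invariant factor 2 > 1, so H_1 = Z/2.
  H_2: rank ker ∂_2 − rank ∂_3 = (12 − 12) − 0 = 0, and there is no ∂_3, so H_2 = 0.

(K is a triangulation of the real projective plane RP^2.)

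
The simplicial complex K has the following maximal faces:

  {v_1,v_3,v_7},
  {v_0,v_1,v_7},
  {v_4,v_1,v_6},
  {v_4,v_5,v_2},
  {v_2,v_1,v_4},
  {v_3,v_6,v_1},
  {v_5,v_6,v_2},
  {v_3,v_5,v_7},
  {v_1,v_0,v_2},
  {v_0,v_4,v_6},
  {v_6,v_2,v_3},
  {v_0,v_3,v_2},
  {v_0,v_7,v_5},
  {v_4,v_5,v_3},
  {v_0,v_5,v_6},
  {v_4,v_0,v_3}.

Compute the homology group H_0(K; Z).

Order the vertices as v_0 < v_1 < v_2 < v_3 < v_4 < v_5 < v_6 < v_7. Listing each simplex with vertices in this order, K has dimension 2 with simplices:

  0-simplices (8): [v_0], [v_1], [v_2], [v_3], [v_4], [v_5], [v_6], [v_7]
  1-simplices (24): (24 of them)
  2-simplices (16): (16 of them)

Hence C_0 ≅ Z^8, C_1 ≅ Z^24, C_2 ≅ Z^16.

The boundary map ∂_1: C_1 → C_0 maps an edge to its endpoints' difference, ∂[p,q] = q − p.
This gives a 8×24 integer matrix of rank 7; reducing to Smith normal form yields diagonal entries (1,1,1,1,1,1,1).

∂_2: C_2 → C_1 sends each 2-simplex [p,q,r] to [q,r] − [p,r] + [p,q]. For instance
  ∂[v_3,v_4,v_5] = [v_4,v_5] − [v_3,v_5] + [v_3,v_4],
  ∂[v_1,v_3,v_6] = [v_3,v_6] − [v_1,v_6] + [v_1,v_3].
This gives a 24×16 integer matrix of rank 15; reducing to Smith normal form yields diagonal entries (1,1,1,1,1,1,1,1,1,1,1,1,1,1,1).

Computing H_k = (kernel of ∂_k) / (image of ∂_{k+1}):

  H_0: rank C_0 − rank ∂_1 = 8 − 7 = 1, and the invariant factors of ∂_1 are all 1, so H_0 ≅ Z.

(K is a triangulation of the torus T^2.)

H_0 ≅ Z.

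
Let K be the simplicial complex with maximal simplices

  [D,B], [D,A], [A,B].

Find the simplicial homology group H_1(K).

H_1 ≅ Z.

Take the total order A < B < D on the vertex set. Then K (dimension 1) consists of the simplices:

  0-simplices (3): A, B, D
  1-simplices (3): AB, AD, BD

Hence C_0 ≅ Z^3, C_1 ≅ Z^3.

The boundary map ∂_1: C_1 → C_0 maps an edge to its endpoints' difference, ∂[p,q] = q − p. For instance
  ∂AB = B − A.
The 3×3 boundary matrix has rank 2 and Smith normal form diag(1,1).

From H_k ≅ ker(∂_k) / im(∂_{k+1}) we obtain:

  H_1: rank ker ∂_1 − rank ∂_2 = (3 − 2) − 0 = 1, and there is no ∂_2, so H_1 ≅ Z.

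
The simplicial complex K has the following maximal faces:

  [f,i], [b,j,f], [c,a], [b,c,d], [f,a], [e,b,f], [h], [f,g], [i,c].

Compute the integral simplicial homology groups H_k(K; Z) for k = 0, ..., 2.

H_0 = Z^2,  H_1 = Z^2,  H_2 = 0.

Take the total order a < b < c < d < e < f < g < h < i < j on the vertex set. Then K (dimension 2) consists of the simplices:

  0-simplices (10): a, b, c, d, e, f, g, h, i, j
  1-simplices (13): ac, af, bc, bd, be, bf, bj, cd, ci, ef, fg, fi, fj
  2-simplices (3): bcd, bef, bfj

giving chain groups C_0 ≅ Z^10, C_1 ≅ Z^13, C_2 ≅ Z^3.

∂_1: C_1 → C_0 is given by ∂[p,q] = [q] − [p].
As a 10×13 matrix over Z this has rank 8, with invariant factors (1,1,1,1,1,1,1,1).

The boundary map ∂_2: C_2 → C_1 sends each 2-simplex [p,q,r] to [q,r] − [p,r] + [p,q]. For instance
  ∂bfj = fj − bj + bf,
  ∂bef = ef − bf + be.
The 13×3 boundary matrix has rank 3 and Smith normal form diag(1,1,1).

From H_k ≅ ker(∂_k) / im(∂_{k+1}) we obtain:

  H_0: rank C_0 − rank ∂_1 = 10 − 8 = 2, and the invariant factors of ∂_1 are all 1, so H_0 ≅ Z^2.
  H_1: rank ker ∂_1 − rank ∂_2 = (13 − 8) − 3 = 2, and the invariant factors of ∂_2 are all 1, so H_1 ≅ Z^2.
  H_2: rank ker ∂_2 − rank ∂_3 = (3 − 3) − 0 = 0, and there is no ∂_3, so H_2 ≅ 0.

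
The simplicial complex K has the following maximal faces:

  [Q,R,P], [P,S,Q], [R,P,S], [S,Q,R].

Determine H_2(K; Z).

Order the vertices as P < Q < R < S. Listing each simplex with vertices in this order, K has dimension 2 with simplices:

  0-simplices (4): P, Q, R, S
  1-simplices (6): PQ, PR, PS, QR, QS, RS
  2-simplices (4): PQR, PQS, PRS, QRS

so the chain groups are C_0 ≅ Z^4, C_1 ≅ Z^6, C_2 ≅ Z^4.

∂_1: C_1 → C_0 maps an edge to its endpoints' difference, ∂[p,q] = q − p. For instance
  ∂QR = R − Q.
As a 4×6 matrix over Z this has rank 3, with invariant factors (1,1,1).

∂_2: C_2 → C_1 sends each 2-simplex [p,q,r] to [q,r] − [p,r] + [p,q]. For instance
  ∂PRS = RS − PS + PR,
  ∂PQR = QR − PR + PQ.
The 6×4 boundary matrix has rank 3 and Smith normal form diag(1,1,1).

From H_k ≅ ker(∂_k) / im(∂_{k+1}) we obtain:

  H_2: rank ker ∂_2 − rank ∂_3 = (4 − 3) − 0 = 1, and there is no ∂_3, so H_2 ≅ Z.

H_2 ≅ Z.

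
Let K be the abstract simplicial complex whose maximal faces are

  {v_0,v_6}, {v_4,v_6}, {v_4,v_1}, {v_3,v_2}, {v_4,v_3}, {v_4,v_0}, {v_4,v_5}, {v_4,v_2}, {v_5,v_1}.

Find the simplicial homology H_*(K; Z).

Take the total order v_0 < v_1 < v_2 < v_3 < v_4 < v_5 < v_6 on the vertex set. Then K (dimension 1) consists of the simplices:

  0-simplices (7): [v_0], [v_1], [v_2], [v_3], [v_4], [v_5], [v_6]
  1-simplices (9): [v_0,v_4], [v_0,v_6], [v_1,v_4], [v_1,v_5], [v_2,v_3], [v_2,v_4], [v_3,v_4], [v_4,v_5], [v_4,v_6]

Hence C_0 ≅ Z^7, C_1 ≅ Z^9.

∂_1: C_1 → C_0 maps an edge to its endpoints' difference, ∂[p,q] = q − p.
This gives a 7×9 integer matrix of rank 6; reducing to Smith normal form yields diagonal entries (1,1,1,1,1,1).

Computing H_k = (kernel of ∂_k) / (image of ∂_{k+1}):

  H_0: rank C_0 − rank ∂_1 = 7 − 6 = 1, and the invariant factors of ∂_1 are all 1, so H_0 = Z.
  H_1: rank ker ∂_1 − rank ∂_2 = (9 − 6) − 0 = 3, and there is no ∂_2, so H_1 = Z^3.

As a check, the Euler characteristic is 7 − 9 = -2, which agrees with 1 − 3 = -2.
(K is a triangulation of a wedge of 3 circles.)

H_0 ≅ Z,  H_1 ≅ Z^3.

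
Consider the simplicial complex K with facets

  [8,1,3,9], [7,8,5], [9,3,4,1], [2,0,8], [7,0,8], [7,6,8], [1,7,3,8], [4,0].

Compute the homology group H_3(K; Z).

Order the vertices as 0 < 1 < 2 < 3 < 4 < 5 < 6 < 7 < 8 < 9. Listing each simplex with vertices in this order, K has dimension 3 with simplices:

  0-simplices (10): [0], [1], [2], [3], [4], [5], [6], [7], [8], [9]
  1-simplices (21): [0,2], [0,4], [0,7], [0,8], [1,3], [1,4], [1,7], [1,8], [1,9], [2,8], [3,4], [3,7], [3,8], [3,9], [4,9], [5,7], [5,8], [6,7], [6,8], [7,8], [8,9]
  2-simplices (14): [0,2,8], [0,7,8], [1,3,4], [1,3,7], [1,3,8], [1,3,9], [1,4,9], [1,7,8], [1,8,9], [3,4,9], [3,7,8], [3,8,9], [5,7,8], [6,7,8]
  3-simplices (3): [1,3,4,9], [1,3,7,8], [1,3,8,9]

Hence C_0 ≅ Z^10, C_1 ≅ Z^21, C_2 ≅ Z^14, C_3 ≅ Z^3.

Boundary ∂_1: C_1 → C_0 is given by ∂[p,q] = [q] − [p].
As a 10×21 matrix over Z this has rank 9, with invariant factors (1,1,1,1,1,1,1,1,1).

Boundary ∂_2: C_2 → C_1 acts by ∂[p,q,r] = [q,r] − [p,r] + [p,q]. For instance
  ∂[6,7,8] = [7,8] − [6,8] + [6,7],
  ∂[1,3,9] = [3,9] − [1,9] + [1,3].
This gives a 21×14 integer matrix of rank 11; reducing to Smith normal form yields diagonal entries (1,1,1,1,1,1,1,1,1,1,1).

∂_3: C_3 → C_2 sends each 3-simplex σ to the alternating sum Σ_i (−1)^i (σ with its i-th vertex removed). For instance
  ∂[1,3,7,8] = [3,7,8] − [1,7,8] + [1,3,8] − [1,3,7],
  ∂[1,3,4,9] = [3,4,9] − [1,4,9] + [1,3,9] − [1,3,4].
The 14×3 boundary matrix has rank 3 and Smith normal form diag(1,1,1).

Computing H_k = (kernel of ∂_k) / (image of ∂_{k+1}):

  H_3: rank ker ∂_3 − rank ∂_4 = (3 − 3) − 0 = 0, and there is no ∂_4, so H_3 ≅ 0.

H_3 = 0.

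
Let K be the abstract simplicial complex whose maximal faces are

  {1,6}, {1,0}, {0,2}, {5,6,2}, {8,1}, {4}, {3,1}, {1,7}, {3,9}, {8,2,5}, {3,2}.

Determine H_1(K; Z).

H_1 ≅ Z^3.

Take the total order 0 < 1 < 2 < 3 < 4 < 5 < 6 < 7 < 8 < 9 on the vertex set. Then K (dimension 2) consists of the simplices:

  0-simplices (10): [0], [1], [2], [3], [4], [5], [6], [7], [8], [9]
  1-simplices (13): [0,1], [0,2], [1,3], [1,6], [1,7], [1,8], [2,3], [2,5], [2,6], [2,8], [3,9], [5,6], [5,8]
  2-simplices (2): [2,5,6], [2,5,8]

Hence C_0 ≅ Z^10, C_1 ≅ Z^13, C_2 ≅ Z^2.

The boundary map ∂_1: C_1 → C_0 sends each edge [p,q] (with p < q) to q − p.
The 10×13 boundary matrix has rank 8 and Smith normal form diag(1,1,1,1,1,1,1,1).

The boundary map ∂_2: C_2 → C_1 maps a triangle to the signed sum of its edges. For instance
  ∂[2,5,6] = [5,6] − [2,6] + [2,5],
  ∂[2,5,8] = [5,8] − [2,8] + [2,5].
The resulting 13×2 matrix has rank 2, and its Smith normal form has invariant factors (1,1).

From H_k ≅ ker(∂_k) / im(∂_{k+1}) we obtain:

  H_1: rank ker ∂_1 − rank ∂_2 = (13 − 8) − 2 = 3, and the invariant factors of ∂_2 are all 1, so H_1 ≅ Z^3.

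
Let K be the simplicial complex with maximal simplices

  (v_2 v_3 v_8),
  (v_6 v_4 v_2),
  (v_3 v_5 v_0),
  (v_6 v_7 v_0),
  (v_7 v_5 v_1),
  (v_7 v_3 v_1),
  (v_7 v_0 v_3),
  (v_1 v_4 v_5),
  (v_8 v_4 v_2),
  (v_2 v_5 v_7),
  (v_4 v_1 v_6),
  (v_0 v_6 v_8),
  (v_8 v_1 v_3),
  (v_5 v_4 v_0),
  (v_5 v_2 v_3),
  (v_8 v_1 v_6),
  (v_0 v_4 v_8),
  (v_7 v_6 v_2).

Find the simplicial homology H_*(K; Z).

H_0 = Z,  H_1 = Z ⊕ Z/2Z,  H_2 = 0.

Take the total order v_0 < v_1 < v_2 < v_3 < v_4 < v_5 < v_6 < v_7 < v_8 on the vertex set. Then K (dimension 2) consists of the simplices:

  0-simplices (9): [v_0], [v_1], [v_2], [v_3], [v_4], [v_5], [v_6], [v_7], [v_8]
  1-simplices (27): (27 of them)
  2-simplices (18): (18 of them)

giving chain groups C_0 ≅ Z^9, C_1 ≅ Z^27, C_2 ≅ Z^18.

The boundary map ∂_1: C_1 → C_0 is given by ∂[p,q] = [q] − [p]. For instance
  ∂[v_2,v_4] = [v_4] − [v_2].
As a 9×27 matrix over Z this has rank 8, with invariant factors (1,1,1,1,1,1,1,1).

The boundary map ∂_2: C_2 → C_1 acts by ∂[p,q,r] = [q,r] − [p,r] + [p,q]. For instance
  ∂[v_2,v_4,v_6] = [v_4,v_6] − [v_2,v_6] + [v_2,v_4],
  ∂[v_1,v_3,v_7] = [v_3,v_7] − [v_1,v_7] + [v_1,v_3].
This gives a 27×18 integer matrix of rank 18; reducing to Smith normal form yields diagonal entries (1,1,1,1,1,1,1,1,1,1,1,1,1,1,1,1,1,2).

Reading off H_k = ker ∂_k / im ∂_{k+1}:

  H_0: rank C_0 − rank ∂_1 = 9 − 8 = 1, and the invariant factors of ∂_1 are all 1, so H_0 = Z.
  H_1: rank ker ∂_1 − rank ∂_2 = (27 − 8) − 18 = 1, and ∂_2 has invariant factor 2 > 1, so H_1 = Z ⊕ Z/2Z.
  H_2: rank ker ∂_2 − rank ∂_3 = (18 − 18) − 0 = 0, and there is no ∂_3, so H_2 = 0.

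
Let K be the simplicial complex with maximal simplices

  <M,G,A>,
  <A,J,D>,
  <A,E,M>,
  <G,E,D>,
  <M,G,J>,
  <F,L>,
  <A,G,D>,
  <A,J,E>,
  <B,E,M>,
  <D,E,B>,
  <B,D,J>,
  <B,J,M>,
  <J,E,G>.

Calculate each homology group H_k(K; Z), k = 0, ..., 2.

H_0 ≅ Z^2,  H_1 ≅ Z/2,  H_2 = 0.

Fix the vertex order A < B < D < E < F < G < J < L < M and write every simplex with vertices in increasing order. Then dim K = 2 and the simplices of K are:

  0-simplices (9): A, B, D, E, F, G, J, L, M
  1-simplices (19): AD, AE, AG, AJ, AM, BD, BE, BJ, BM, DE, DG, DJ, EG, EJ, EM, FL, GJ, GM, JM
  2-simplices (12): ADG, ADJ, AEJ, AEM, AGM, BDE, BDJ, BEM, BJM, DEG, EGJ, GJM

Hence C_0 ≅ Z^9, C_1 ≅ Z^19, C_2 ≅ Z^12.

Boundary ∂_1: C_1 → C_0 is given by ∂[p,q] = [q] − [p].
The 9×19 boundary matrix has rank 7 and Smith normal form diag(1,1,1,1,1,1,1).

Boundary ∂_2: C_2 → C_1 acts by ∂[p,q,r] = [q,r] − [p,r] + [p,q]. For instance
  ∂AGM = GM − AM + AG,
  ∂EGJ = GJ − EJ + EG.
As a 19×12 matrix over Z this has rank 12, with invariant factors (1,1,1,1,1,1,1,1,1,1,1,2).

Now H_k = ker ∂_k / im ∂_{k+1}, so:

  H_0: rank C_0 − rank ∂_1 = 9 − 7 = 2, and the invariant factors of ∂_1 are all 1, so H_0 ≅ Z^2.
  H_1: rank ker ∂_1 − rank ∂_2 = (19 − 7) − 12 = 0, and ∂_2 has invariant factor 2 > 1, so H_1 ≅ Z/2.
  H_2: rank ker ∂_2 − rank ∂_3 = (12 − 12) − 0 = 0, and there is no ∂_3, so H_2 ≅ 0.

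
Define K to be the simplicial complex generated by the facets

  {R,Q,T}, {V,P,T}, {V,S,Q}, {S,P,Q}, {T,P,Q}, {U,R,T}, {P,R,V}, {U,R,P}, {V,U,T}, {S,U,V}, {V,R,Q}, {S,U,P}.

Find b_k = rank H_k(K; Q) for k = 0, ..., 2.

We work with the vertex ordering P < Q < R < S < T < U < V. The simplices of K, each written with vertices in increasing order, are:

  0-simplices (7): P, Q, R, S, T, U, V
  1-simplices (18): PQ, PR, PS, PT, PU, PV, QR, QS, QT, QV, RT, RU, RV, SU, SV, TU, TV, UV
  2-simplices (12): PQS, PQT, PRU, PRV, PSU, PTV, QRT, QRV, QSV, RTU, SUV, TUV

giving chain groups C_0 ≅ Z^7, C_1 ≅ Z^18, C_2 ≅ Z^12.

∂_1: C_1 → C_0 is given by ∂[p,q] = [q] − [p].
The resulting 7×18 matrix has rank 6, and its Smith normal form has invariant factors (1,1,1,1,1,1).

Boundary ∂_2: C_2 → C_1 maps a triangle to the signed sum of its edges. For instance
  ∂RTU = TU − RU + RT,
  ∂PQT = QT − PT + PQ.
As a 18×12 matrix over Z this has rank 12, with invariant factors (1,1,1,1,1,1,1,1,1,1,1,2).

Reading off H_k = ker ∂_k / im ∂_{k+1}:

  H_0: rank C_0 − rank ∂_1 = 7 − 6 = 1, and the invariant factors of ∂_1 are all 1, so H_0 = Z.
  H_1: rank ker ∂_1 − rank ∂_2 = (18 − 6) − 12 = 0, and ∂_2 has invariant factor 2 > 1, so H_1 = Z/2.
  H_2: rank ker ∂_2 − rank ∂_3 = (12 − 12) − 0 = 0, and there is no ∂_3, so H_2 = 0.

As a check, the Euler characteristic is 7 − 18 + 12 = 1, which agrees with 1 − 0 + 0 = 1.

Hence the Betti numbers are b_0 = 1, b_1 = 0, b_2 = 0.

b_0 = 1, b_1 = 0, b_2 = 0.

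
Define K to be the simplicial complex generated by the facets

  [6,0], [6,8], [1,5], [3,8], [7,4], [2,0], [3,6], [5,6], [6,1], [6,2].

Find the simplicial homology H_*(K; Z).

H_0 ≅ Z^2,  H_1 ≅ Z^3.

Take the total order 0 < 1 < 2 < 3 < 4 < 5 < 6 < 7 < 8 on the vertex set. Then K (dimension 1) consists of the simplices:

  0-simplices (9): [0], [1], [2], [3], [4], [5], [6], [7], [8]
  1-simplices (10): [0,2], [0,6], [1,5], [1,6], [2,6], [3,6], [3,8], [4,7], [5,6], [6,8]

giving chain groups C_0 ≅ Z^9, C_1 ≅ Z^10.

Boundary ∂_1: C_1 → C_0 maps an edge to its endpoints' difference, ∂[p,q] = q − p. For instance
  ∂[1,6] = [6] − [1].
As a 9×10 matrix over Z this has rank 7, with invariant factors (1,1,1,1,1,1,1).

Now H_k = ker ∂_k / im ∂_{k+1}, so:

  H_0: rank C_0 − rank ∂_1 = 9 − 7 = 2, and the invariant factors of ∂_1 are all 1, so H_0 ≅ Z^2.
  H_1: rank ker ∂_1 − rank ∂_2 = (10 − 7) − 0 = 3, and there is no ∂_2, so H_1 ≅ Z^3.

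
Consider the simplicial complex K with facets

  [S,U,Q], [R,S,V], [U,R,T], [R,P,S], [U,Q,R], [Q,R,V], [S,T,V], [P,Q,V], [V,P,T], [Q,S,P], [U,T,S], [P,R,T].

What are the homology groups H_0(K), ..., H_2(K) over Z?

H_0 = Z,  H_1 = Z/2,  H_2 = 0.

K has 7 vertices, 18 edges, 12 triangles.
rank ∂_0 = 0, rank ∂_1 = 6 ⇒ b_0 = 7 − 0 − 6 = 1; all invariant factors of ∂_1 are 1 so no torsion. So H_0 = Z.
rank ∂_1 = 6, rank ∂_2 = 12 ⇒ b_1 = 18 − 6 − 12 = 0; ∂_2 has invariant factor(s) [2] giving torsion. So H_1 = Z/2.
rank ∂_2 = 12, rank ∂_3 = 0 ⇒ b_2 = 12 − 12 − 0 = 0. So H_2 = 0.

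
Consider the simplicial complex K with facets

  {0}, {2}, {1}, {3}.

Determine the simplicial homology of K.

H_0 = Z^4.

Fix the vertex order 0 < 1 < 2 < 3 and write every simplex with vertices in increasing order. Then dim K = 0 and the simplices of K are:

  0-simplices (4): [0], [1], [2], [3]

Hence C_0 ≅ Z^4.

Now H_k = ker ∂_k / im ∂_{k+1}, so:

  H_0: rank C_0 − rank ∂_1 = 4 − 0 = 4, and there is no ∂_1, so H_0 = Z^4.

(K is a triangulation of a set of 4 points.)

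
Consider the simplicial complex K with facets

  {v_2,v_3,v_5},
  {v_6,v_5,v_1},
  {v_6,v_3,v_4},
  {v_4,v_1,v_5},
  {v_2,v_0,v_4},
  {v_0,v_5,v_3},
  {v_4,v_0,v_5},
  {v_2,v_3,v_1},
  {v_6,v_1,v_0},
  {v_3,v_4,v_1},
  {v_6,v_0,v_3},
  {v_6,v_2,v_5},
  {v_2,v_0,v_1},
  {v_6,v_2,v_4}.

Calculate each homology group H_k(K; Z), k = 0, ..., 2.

H_0 = Z,  H_1 = Z^2,  H_2 = Z.

We work with the vertex ordering v_0 < v_1 < v_2 < v_3 < v_4 < v_5 < v_6. The simplices of K, each written with vertices in increasing order, are:

  0-simplices (7): [v_0], [v_1], [v_2], [v_3], [v_4], [v_5], [v_6]
  1-simplices (21): (21 of them)
  2-simplices (14): (14 of them)

so the chain groups are C_0 ≅ Z^7, C_1 ≅ Z^21, C_2 ≅ Z^14.

Boundary ∂_1: C_1 → C_0 sends each edge [p,q] (with p < q) to q − p. For instance
  ∂[v_0,v_4] = [v_4] − [v_0].
As a 7×21 matrix over Z this has rank 6, with invariant factors (1,1,1,1,1,1).

∂_2: C_2 → C_1 acts by ∂[p,q,r] = [q,r] − [p,r] + [p,q]. For instance
  ∂[v_0,v_1,v_6] = [v_1,v_6] − [v_0,v_6] + [v_0,v_1],
  ∂[v_2,v_4,v_6] = [v_4,v_6] − [v_2,v_6] + [v_2,v_4].
The resulting 21×14 matrix has rank 13, and its Smith normal form has invariant factors (1,1,1,1,1,1,1,1,1,1,1,1,1).

Now H_k = ker ∂_k / im ∂_{k+1}, so:

  H_0: rank C_0 − rank ∂_1 = 7 − 6 = 1, and the invariant factors of ∂_1 are all 1, so H_0 = Z.
  H_1: rank ker ∂_1 − rank ∂_2 = (21 − 6) − 13 = 2, and the invariant factors of ∂_2 are all 1, so H_1 = Z^2.
  H_2: rank ker ∂_2 − rank ∂_3 = (14 − 13) − 0 = 1, and there is no ∂_3, so H_2 = Z.

As a check, the Euler characteristic is 7 − 21 + 14 = 0, which agrees with 1 − 2 + 1 = 0.
(K is a triangulation of the torus T^2.)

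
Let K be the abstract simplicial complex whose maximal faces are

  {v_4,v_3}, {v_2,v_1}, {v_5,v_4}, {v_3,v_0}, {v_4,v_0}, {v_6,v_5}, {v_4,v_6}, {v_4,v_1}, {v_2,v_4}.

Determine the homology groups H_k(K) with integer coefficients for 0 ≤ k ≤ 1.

H_0 = Z,  H_1 = Z^3.

Order the vertices as v_0 < v_1 < v_2 < v_3 < v_4 < v_5 < v_6. Listing each simplex with vertices in this order, K has dimension 1 with simplices:

  0-simplices (7): [v_0], [v_1], [v_2], [v_3], [v_4], [v_5], [v_6]
  1-simplices (9): [v_0,v_3], [v_0,v_4], [v_1,v_2], [v_1,v_4], [v_2,v_4], [v_3,v_4], [v_4,v_5], [v_4,v_6], [v_5,v_6]

so the chain groups are C_0 ≅ Z^7, C_1 ≅ Z^9.

Boundary ∂_1: C_1 → C_0 is given by ∂[p,q] = [q] − [p]. For instance
  ∂[v_2,v_4] = [v_4] − [v_2].
This gives a 7×9 integer matrix of rank 6; reducing to Smith normal form yields diagonal entries (1,1,1,1,1,1).

Reading off H_k = ker ∂_k / im ∂_{k+1}:

  H_0: rank C_0 − rank ∂_1 = 7 − 6 = 1, and the invariant factors of ∂_1 are all 1, so H_0 = Z.
  H_1: rank ker ∂_1 − rank ∂_2 = (9 − 6) − 0 = 3, and there is no ∂_2, so H_1 = Z^3.

As a check, the Euler characteristic is 7 − 9 = -2, which agrees with 1 − 3 = -2.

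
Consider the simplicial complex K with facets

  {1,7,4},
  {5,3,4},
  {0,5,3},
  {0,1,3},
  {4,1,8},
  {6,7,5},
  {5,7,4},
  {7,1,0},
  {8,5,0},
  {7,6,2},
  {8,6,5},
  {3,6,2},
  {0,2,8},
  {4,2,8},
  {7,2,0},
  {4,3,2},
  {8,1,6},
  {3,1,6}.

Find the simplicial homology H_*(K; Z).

We work with the vertex ordering 0 < 1 < 2 < 3 < 4 < 5 < 6 < 7 < 8. The simplices of K, each written with vertices in increasing order, are:

  0-simplices (9): [0], [1], [2], [3], [4], [5], [6], [7], [8]
  1-simplices (27): (27 of them)
  2-simplices (18): [0,1,3], [0,1,7], [0,2,7], [0,2,8], [0,3,5], [0,5,8], [1,3,6], [1,4,7], [1,4,8], [1,6,8], [2,3,4], [2,3,6], [2,4,8], [2,6,7], [3,4,5], [4,5,7], [5,6,7], [5,6,8]

so the chain groups are C_0 ≅ Z^9, C_1 ≅ Z^27, C_2 ≅ Z^18.

The boundary map ∂_1: C_1 → C_0 is given by ∂[p,q] = [q] − [p]. For instance
  ∂[3,4] = [4] − [3].
As a 9×27 matrix over Z this has rank 8, with invariant factors (1,1,1,1,1,1,1,1).

The boundary map ∂_2: C_2 → C_1 maps a triangle to the signed sum of its edges. For instance
  ∂[0,3,5] = [3,5] − [0,5] + [0,3],
  ∂[5,6,7] = [6,7] − [5,7] + [5,6].
This gives a 27×18 integer matrix of rank 17; reducing to Smith normal form yields diagonal entries (1,1,1,1,1,1,1,1,1,1,1,1,1,1,1,1,1).

Now H_k = ker ∂_k / im ∂_{k+1}, so:

  H_0: rank C_0 − rank ∂_1 = 9 − 8 = 1, and the invariant factors of ∂_1 are all 1, so H_0 = Z.
  H_1: rank ker ∂_1 − rank ∂_2 = (27 − 8) − 17 = 2, and the invariant factors of ∂_2 are all 1, so H_1 = Z^2.
  H_2: rank ker ∂_2 − rank ∂_3 = (18 − 17) − 0 = 1, and there is no ∂_3, so H_2 = Z.

(K is a triangulation of the torus T^2.)

H_0 = Z,  H_1 = Z^2,  H_2 = Z.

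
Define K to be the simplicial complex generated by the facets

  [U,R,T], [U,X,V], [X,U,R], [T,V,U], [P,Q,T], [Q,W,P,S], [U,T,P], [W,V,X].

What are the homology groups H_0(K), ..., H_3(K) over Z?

Order the vertices as P < Q < R < S < T < U < V < W < X. Listing each simplex with vertices in this order, K has dimension 3 with simplices:

  0-simplices (9): P, Q, R, S, T, U, V, W, X
  1-simplices (19): PQ, PS, PT, PU, PW, QS, QT, QW, RT, RU, RX, SW, TU, TV, UV, UX, VW, VX, WX
  2-simplices (11): PQS, PQT, PQW, PSW, PTU, QSW, RTU, RUX, TUV, UVX, VWX
  3-simplices (1): PQSW

giving chain groups C_0 ≅ Z^9, C_1 ≅ Z^19, C_2 ≅ Z^11, C_3 ≅ Z^1.

∂_1: C_1 → C_0 is given by ∂[p,q] = [q] − [p]. For instance
  ∂QS = S − Q.
As a 9×19 matrix over Z this has rank 8, with invariant factors (1,1,1,1,1,1,1,1).

The boundary map ∂_2: C_2 → C_1 maps a triangle to the signed sum of its edges. For instance
  ∂PTU = TU − PU + PT,
  ∂TUV = UV − TV + TU.
The resulting 19×11 matrix has rank 10, and its Smith normal form has invariant factors (1,1,1,1,1,1,1,1,1,1).

The boundary map ∂_3: C_3 → C_2 sends each 3-simplex σ to the alternating sum Σ_i (−1)^i (σ with its i-th vertex removed). For instance
  ∂PQSW = QSW − PSW + PQW − PQS.
This gives a 11×1 integer matrix of rank 1; reducing to Smith normal form yields diagonal entries (1).

Computing H_k = (kernel of ∂_k) / (image of ∂_{k+1}):

  H_0: rank C_0 − rank ∂_1 = 9 − 8 = 1, and the invariant factors of ∂_1 are all 1, so H_0 ≅ Z.
  H_1: rank ker ∂_1 − rank ∂_2 = (19 − 8) − 10 = 1, and the invariant factors of ∂_2 are all 1, so H_1 ≅ Z.
  H_2: rank ker ∂_2 − rank ∂_3 = (11 − 10) − 1 = 0, and the invariant factors of ∂_3 are all 1, so H_2 ≅ 0.
  H_3: rank ker ∂_3 − rank ∂_4 = (1 − 1) − 0 = 0, and there is no ∂_4, so H_3 ≅ 0.

H_0 ≅ Z,  H_1 ≅ Z,  H_2 = 0,  H_3 = 0.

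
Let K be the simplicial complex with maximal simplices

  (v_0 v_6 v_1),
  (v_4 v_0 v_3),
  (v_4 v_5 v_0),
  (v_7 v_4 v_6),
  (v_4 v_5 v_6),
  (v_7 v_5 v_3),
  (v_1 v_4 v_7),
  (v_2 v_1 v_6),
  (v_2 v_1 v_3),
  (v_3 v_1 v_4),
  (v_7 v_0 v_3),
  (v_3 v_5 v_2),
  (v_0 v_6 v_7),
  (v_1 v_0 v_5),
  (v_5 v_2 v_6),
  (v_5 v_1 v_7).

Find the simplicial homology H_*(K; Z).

Take the total order v_0 < v_1 < v_2 < v_3 < v_4 < v_5 < v_6 < v_7 on the vertex set. Then K (dimension 2) consists of the simplices:

  0-simplices (8): [v_0], [v_1], [v_2], [v_3], [v_4], [v_5], [v_6], [v_7]
  1-simplices (24): (24 of them)
  2-simplices (16): (16 of them)

giving chain groups C_0 ≅ Z^8, C_1 ≅ Z^24, C_2 ≅ Z^16.

The boundary map ∂_1: C_1 → C_0 sends each edge [p,q] (with p < q) to q − p. For instance
  ∂[v_3,v_5] = [v_5] − [v_3].
As a 8×24 matrix over Z this has rank 7, with invariant factors (1,1,1,1,1,1,1).

Boundary ∂_2: C_2 → C_1 sends each 2-simplex [p,q,r] to [q,r] − [p,r] + [p,q]. For instance
  ∂[v_3,v_5,v_7] = [v_5,v_7] − [v_3,v_7] + [v_3,v_5],
  ∂[v_0,v_1,v_5] = [v_1,v_5] − [v_0,v_5] + [v_0,v_1].
The 24×16 boundary matrix has rank 15 and Smith normal form diag(1,1,1,1,1,1,1,1,1,1,1,1,1,1,1).

From H_k ≅ ker(∂_k) / im(∂_{k+1}) we obtain:

  H_0: rank C_0 − rank ∂_1 = 8 − 7 = 1, and the invariant factors of ∂_1 are all 1, so H_0 ≅ Z.
  H_1: rank ker ∂_1 − rank ∂_2 = (24 − 7) − 15 = 2, and the invariant factors of ∂_2 are all 1, so H_1 ≅ Z^2.
  H_2: rank ker ∂_2 − rank ∂_3 = (16 − 15) − 0 = 1, and there is no ∂_3, so H_2 ≅ Z.

As a check, the Euler characteristic is 8 − 24 + 16 = 0, which agrees with 1 − 2 + 1 = 0.
(K is a triangulation of the torus T^2.)

H_0 = Z,  H_1 = Z^2,  H_2 = Z.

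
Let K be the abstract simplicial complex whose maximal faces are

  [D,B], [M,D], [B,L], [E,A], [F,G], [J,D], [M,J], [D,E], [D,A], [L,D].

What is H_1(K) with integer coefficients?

Order the vertices as A < B < D < E < F < G < J < L < M. Listing each simplex with vertices in this order, K has dimension 1 with simplices:

  0-simplices (9): A, B, D, E, F, G, J, L, M
  1-simplices (10): AD, AE, BD, BL, DE, DJ, DL, DM, FG, JM

Hence C_0 ≅ Z^9, C_1 ≅ Z^10.

The boundary map ∂_1: C_1 → C_0 is given by ∂[p,q] = [q] − [p].
As a 9×10 matrix over Z this has rank 7, with invariant factors (1,1,1,1,1,1,1).

Reading off H_k = ker ∂_k / im ∂_{k+1}:

  H_1: rank ker ∂_1 − rank ∂_2 = (10 − 7) − 0 = 3, and there is no ∂_2, so H_1 ≅ Z^3.

H_1 ≅ Z^3.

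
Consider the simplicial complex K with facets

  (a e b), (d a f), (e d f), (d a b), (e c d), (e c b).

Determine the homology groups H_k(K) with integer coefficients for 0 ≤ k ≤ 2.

H_0 = Z,  H_1 = Z,  H_2 = 0.

Order the vertices as a < b < c < d < e < f. Listing each simplex with vertices in this order, K has dimension 2 with simplices:

  0-simplices (6): a, b, c, d, e, f
  1-simplices (12): ab, ad, ae, af, bc, bd, be, cd, ce, de, df, ef
  2-simplices (6): abd, abe, adf, bce, cde, def

so the chain groups are C_0 ≅ Z^6, C_1 ≅ Z^12, C_2 ≅ Z^6.

The boundary map ∂_1: C_1 → C_0 is given by ∂[p,q] = [q] − [p].
The resulting 6×12 matrix has rank 5, and its Smith normal form has invariant factors (1,1,1,1,1).

∂_2: C_2 → C_1 sends each 2-simplex [p,q,r] to [q,r] − [p,r] + [p,q]. For instance
  ∂bce = ce − be + bc,
  ∂abe = be − ae + ab.
This gives a 12×6 integer matrix of rank 6; reducing to Smith normal form yields diagonal entries (1,1,1,1,1,1).

From H_k ≅ ker(∂_k) / im(∂_{k+1}) we obtain:

  H_0: rank C_0 − rank ∂_1 = 6 − 5 = 1, and the invariant factors of ∂_1 are all 1, so H_0 = Z.
  H_1: rank ker ∂_1 − rank ∂_2 = (12 − 5) − 6 = 1, and the invariant factors of ∂_2 are all 1, so H_1 = Z.
  H_2: rank ker ∂_2 − rank ∂_3 = (6 − 6) − 0 = 0, and there is no ∂_3, so H_2 = 0.

As a check, the Euler characteristic is 6 − 12 + 6 = 0, which agrees with 1 − 1 + 0 = 0.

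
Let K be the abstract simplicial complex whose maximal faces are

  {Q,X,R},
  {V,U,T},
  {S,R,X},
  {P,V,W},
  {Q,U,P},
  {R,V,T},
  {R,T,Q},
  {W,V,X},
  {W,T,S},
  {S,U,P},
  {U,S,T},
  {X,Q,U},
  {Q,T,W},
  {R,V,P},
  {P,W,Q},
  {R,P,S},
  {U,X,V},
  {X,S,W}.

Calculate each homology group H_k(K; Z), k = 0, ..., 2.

H_0 ≅ Z,  H_1 ≅ Z^2,  H_2 ≅ Z.

Order the vertices as P < Q < R < S < T < U < V < W < X. Listing each simplex with vertices in this order, K has dimension 2 with simplices:

  0-simplices (9): P, Q, R, S, T, U, V, W, X
  1-simplices (27): PQ, PR, PS, PU, PV, PW, QR, QT, QU, QW, QX, RS, RT, RV, RX, ST, SU, SW, SX, TU, TV, TW, UV, UX, VW, VX, WX
  2-simplices (18): PQU, PQW, PRS, PRV, PSU, PVW, QRT, QRX, QTW, QUX, RSX, RTV, STU, STW, SWX, TUV, UVX, VWX

Hence C_0 ≅ Z^9, C_1 ≅ Z^27, C_2 ≅ Z^18.

The boundary map ∂_1: C_1 → C_0 maps an edge to its endpoints' difference, ∂[p,q] = q − p. For instance
  ∂PQ = Q − P.
The resulting 9×27 matrix has rank 8, and its Smith normal form has invariant factors (1,1,1,1,1,1,1,1).

Boundary ∂_2: C_2 → C_1 acts by ∂[p,q,r] = [q,r] − [p,r] + [p,q]. For instance
  ∂QRT = RT − QT + QR,
  ∂PVW = VW − PW + PV.
The resulting 27×18 matrix has rank 17, and its Smith normal form has invariant factors (1,1,1,1,1,1,1,1,1,1,1,1,1,1,1,1,1).

Computing H_k = (kernel of ∂_k) / (image of ∂_{k+1}):

  H_0: rank C_0 − rank ∂_1 = 9 − 8 = 1, and the invariant factors of ∂_1 are all 1, so H_0 ≅ Z.
  H_1: rank ker ∂_1 − rank ∂_2 = (27 − 8) − 17 = 2, and the invariant factors of ∂_2 are all 1, so H_1 ≅ Z^2.
  H_2: rank ker ∂_2 − rank ∂_3 = (18 − 17) − 0 = 1, and there is no ∂_3, so H_2 ≅ Z.

(K is a triangulation of the torus T^2.)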